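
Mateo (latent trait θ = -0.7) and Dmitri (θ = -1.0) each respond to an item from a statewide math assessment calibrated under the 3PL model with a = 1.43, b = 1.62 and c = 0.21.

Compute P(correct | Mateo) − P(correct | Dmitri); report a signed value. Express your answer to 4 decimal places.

P(θ) = c + (1 − c) · 1 / (1 + exp(−a(θ − b)))
P(Mateo) = 0.2376  [exponent -3.3176]
P(Dmitri) = 0.2282  [exponent -3.7466]
Difference = 0.2376 − 0.2282 = 0.0094

0.0094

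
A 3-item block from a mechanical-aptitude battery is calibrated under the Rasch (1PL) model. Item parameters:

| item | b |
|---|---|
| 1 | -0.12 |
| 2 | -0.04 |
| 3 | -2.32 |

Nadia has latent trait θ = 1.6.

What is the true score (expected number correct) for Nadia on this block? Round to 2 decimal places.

2.67

P(θ) = 1 / (1 + exp(−(θ − b)))
P_1 = 1/(1+e^{-1.7200}) = 0.8481
P_2 = 1/(1+e^{-1.6400}) = 0.8375
P_3 = 1/(1+e^{-3.9200}) = 0.9805
E[score] = 0.8481 + 0.8375 + 0.9805 = 2.6662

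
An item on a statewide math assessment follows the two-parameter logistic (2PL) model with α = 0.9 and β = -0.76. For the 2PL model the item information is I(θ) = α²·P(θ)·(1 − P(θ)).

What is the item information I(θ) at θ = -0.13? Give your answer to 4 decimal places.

0.1871

P = 1/(1+e^{-0.5670}) = 0.6381
P(1−P) = 0.6381 × 0.3619 = 0.2309
I = α² × P(1−P) = 0.9² × 0.2309 = 0.18706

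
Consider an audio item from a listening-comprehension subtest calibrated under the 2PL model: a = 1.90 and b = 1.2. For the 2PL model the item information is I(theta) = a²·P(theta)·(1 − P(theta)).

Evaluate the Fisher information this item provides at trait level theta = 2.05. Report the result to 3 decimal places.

0.500

P = 1/(1+e^{-1.6150}) = 0.8341
P(1−P) = 0.8341 × 0.1659 = 0.1384
I = a² × P(1−P) = 1.90² × 0.1384 = 0.49953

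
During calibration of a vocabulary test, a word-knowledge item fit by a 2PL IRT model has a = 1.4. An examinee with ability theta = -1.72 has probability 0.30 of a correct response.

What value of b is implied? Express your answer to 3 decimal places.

-1.115

P(theta) = 1 / (1 + exp(−a(theta − b)))
logit(0.30) = ln(0.30/0.70) = -0.8473
b = theta − logit/(a) = -1.72 − (-0.8473)/1.4000 = -1.1148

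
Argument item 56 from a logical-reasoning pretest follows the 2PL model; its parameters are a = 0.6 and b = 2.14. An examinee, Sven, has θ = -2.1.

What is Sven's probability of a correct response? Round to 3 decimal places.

P(θ) = 1 / (1 + exp(−a(θ − b)))
Exponent: 0.6 × (-2.1 − 2.14) = -2.5440
1/(1 + e^{2.5440}) = 0.0728

0.073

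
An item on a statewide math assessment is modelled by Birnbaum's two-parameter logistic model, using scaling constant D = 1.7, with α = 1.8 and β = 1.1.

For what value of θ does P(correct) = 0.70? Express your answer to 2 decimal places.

P(θ) = 1 / (1 + exp(−D·α(θ − β)))
logit = ln(0.7000/0.3000) = 0.8473
θ = β + logit/(1.7·α) = 1.1 + 0.8473/3.0600 = 1.3769

1.38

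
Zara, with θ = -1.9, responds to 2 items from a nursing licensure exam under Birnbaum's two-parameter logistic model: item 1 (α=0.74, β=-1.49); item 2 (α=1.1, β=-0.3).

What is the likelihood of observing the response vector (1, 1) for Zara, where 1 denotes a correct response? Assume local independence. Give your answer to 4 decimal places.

0.0623

P(θ) = 1 / (1 + exp(−α(θ − β)))
P_1 = 1/(1+e^{0.3034}) = 0.4247
P_2 = 1/(1+e^{1.7600}) = 0.1468
L = P_1 × P_2 = 0.4247 × 0.1468 = 0.06235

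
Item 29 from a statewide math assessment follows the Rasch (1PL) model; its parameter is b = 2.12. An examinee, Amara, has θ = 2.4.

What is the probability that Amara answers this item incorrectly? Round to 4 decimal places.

P(θ) = 1 / (1 + exp(−(θ − b)))
Exponent: (2.4 − 2.12) = 0.2800
1/(1 + e^{-0.2800}) = 0.5695
P = 0.5695
P(incorrect) = 1 − 0.5695 = 0.4305

0.4305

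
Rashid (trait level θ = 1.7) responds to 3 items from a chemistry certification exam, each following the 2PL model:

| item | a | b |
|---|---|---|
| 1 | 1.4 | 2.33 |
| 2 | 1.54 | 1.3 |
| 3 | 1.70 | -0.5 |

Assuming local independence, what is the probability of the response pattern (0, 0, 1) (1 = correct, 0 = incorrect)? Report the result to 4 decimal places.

P(θ) = 1 / (1 + exp(−a(θ − b)))
P_1 = 1/(1+e^{0.8820}) = 0.2928
P_2 = 1/(1+e^{-0.6160}) = 0.6493
P_3 = 1/(1+e^{-3.7400}) = 0.9768
L = (1−P_1) × (1−P_2) × P_3 = 0.7072 × 0.3507 × 0.9768 = 0.24227

0.2423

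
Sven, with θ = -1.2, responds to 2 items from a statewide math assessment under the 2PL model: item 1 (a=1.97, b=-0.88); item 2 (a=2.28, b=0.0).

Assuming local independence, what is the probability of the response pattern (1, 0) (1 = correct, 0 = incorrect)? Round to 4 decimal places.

0.3263

P(θ) = 1 / (1 + exp(−a(θ − b)))
P_1 = 1/(1+e^{0.6304}) = 0.3474
P_2 = 1/(1+e^{2.7360}) = 0.0609
L = P_1 × (1−P_2) = 0.3474 × 0.9391 = 0.32627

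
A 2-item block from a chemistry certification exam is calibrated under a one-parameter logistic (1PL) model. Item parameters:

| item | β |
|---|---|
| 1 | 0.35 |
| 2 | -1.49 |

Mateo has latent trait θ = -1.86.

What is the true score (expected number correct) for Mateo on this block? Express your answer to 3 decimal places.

0.507

P(θ) = 1 / (1 + exp(−(θ − β)))
P_1 = 1/(1+e^{2.2100}) = 0.0989
P_2 = 1/(1+e^{0.3700}) = 0.4085
E[score] = 0.0989 + 0.4085 = 0.5074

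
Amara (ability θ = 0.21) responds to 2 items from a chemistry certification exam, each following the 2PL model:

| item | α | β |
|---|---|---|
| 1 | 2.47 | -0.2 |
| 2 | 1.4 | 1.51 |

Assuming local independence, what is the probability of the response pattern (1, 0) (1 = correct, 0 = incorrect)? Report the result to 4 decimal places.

0.6313

P(θ) = 1 / (1 + exp(−α(θ − β)))
P_1 = 1/(1+e^{-1.0127}) = 0.7335
P_2 = 1/(1+e^{1.8200}) = 0.1394
L = P_1 × (1−P_2) = 0.7335 × 0.8606 = 0.63127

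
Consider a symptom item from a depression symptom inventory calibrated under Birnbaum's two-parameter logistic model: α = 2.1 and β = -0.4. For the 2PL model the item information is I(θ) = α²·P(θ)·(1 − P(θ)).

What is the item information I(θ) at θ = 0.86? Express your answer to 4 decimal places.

0.2728

P = 1/(1+e^{-2.6460}) = 0.9338
P(1−P) = 0.9338 × 0.0662 = 0.0618
I = α² × P(1−P) = 2.1² × 0.0618 = 0.27275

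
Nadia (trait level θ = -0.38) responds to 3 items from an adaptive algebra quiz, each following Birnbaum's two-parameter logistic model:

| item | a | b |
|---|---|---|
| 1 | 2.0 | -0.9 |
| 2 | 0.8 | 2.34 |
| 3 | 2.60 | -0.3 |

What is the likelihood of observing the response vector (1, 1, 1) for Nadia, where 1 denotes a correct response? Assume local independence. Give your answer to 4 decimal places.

0.0338

P(θ) = 1 / (1 + exp(−a(θ − b)))
P_1 = 1/(1+e^{-1.0400}) = 0.7389
P_2 = 1/(1+e^{2.1760}) = 0.1019
P_3 = 1/(1+e^{0.2080}) = 0.4482
L = P_1 × P_2 × P_3 = 0.7389 × 0.1019 × 0.4482 = 0.03375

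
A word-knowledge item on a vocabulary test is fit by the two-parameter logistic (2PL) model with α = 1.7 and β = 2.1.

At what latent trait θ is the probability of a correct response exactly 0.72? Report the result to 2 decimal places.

P(θ) = 1 / (1 + exp(−α(θ − β)))
logit = ln(0.7200/0.2800) = 0.9445
θ = β + logit/(α) = 2.1 + 0.9445/1.7000 = 2.6556

2.66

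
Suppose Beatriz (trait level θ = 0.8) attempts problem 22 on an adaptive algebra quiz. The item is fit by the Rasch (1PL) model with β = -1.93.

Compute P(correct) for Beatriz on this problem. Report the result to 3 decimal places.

P(θ) = 1 / (1 + exp(−(θ − β)))
Exponent: (0.8 − (-1.93)) = 2.7300
1/(1 + e^{-2.7300}) = 0.9388
P = 0.9388

0.939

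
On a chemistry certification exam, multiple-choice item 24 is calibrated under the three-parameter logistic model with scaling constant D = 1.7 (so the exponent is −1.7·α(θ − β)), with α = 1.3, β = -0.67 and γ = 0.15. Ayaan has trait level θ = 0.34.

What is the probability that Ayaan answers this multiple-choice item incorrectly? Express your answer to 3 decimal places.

0.082

P(θ) = γ + (1 − γ) · 1 / (1 + exp(−D·α(θ − β)))
Exponent: 1.7 × 1.3 × (0.34 − (-0.67)) = 2.2321
1/(1 + e^{-2.2321}) = 0.9031
P = 0.15 + 0.85 × 0.9031 = 0.9176
P(incorrect) = 1 − 0.9176 = 0.0824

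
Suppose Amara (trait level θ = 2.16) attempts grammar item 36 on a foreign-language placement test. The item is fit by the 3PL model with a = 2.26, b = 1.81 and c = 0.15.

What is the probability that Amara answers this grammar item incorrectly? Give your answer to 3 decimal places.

P(θ) = c + (1 − c) · 1 / (1 + exp(−a(θ − b)))
Exponent: 2.26 × (2.16 − 1.81) = 0.7910
1/(1 + e^{-0.7910}) = 0.6880
P = 0.15 + 0.85 × 0.6880 = 0.7348
P(incorrect) = 1 − 0.7348 = 0.2652

0.265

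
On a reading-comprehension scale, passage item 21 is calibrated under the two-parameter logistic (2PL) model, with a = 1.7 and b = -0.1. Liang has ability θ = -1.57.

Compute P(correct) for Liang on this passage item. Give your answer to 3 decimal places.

P(θ) = 1 / (1 + exp(−a(θ − b)))
Exponent: 1.7 × (-1.57 − (-0.1)) = -2.4990
1/(1 + e^{2.4990}) = 0.0759

0.076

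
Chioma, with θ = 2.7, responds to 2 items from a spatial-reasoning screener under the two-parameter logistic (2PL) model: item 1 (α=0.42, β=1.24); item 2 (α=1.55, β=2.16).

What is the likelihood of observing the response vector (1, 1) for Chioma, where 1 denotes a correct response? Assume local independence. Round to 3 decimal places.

0.453

P(θ) = 1 / (1 + exp(−α(θ − β)))
P_1 = 1/(1+e^{-0.6132}) = 0.6487
P_2 = 1/(1+e^{-0.8370}) = 0.6978
L = P_1 × P_2 = 0.6487 × 0.6978 = 0.45266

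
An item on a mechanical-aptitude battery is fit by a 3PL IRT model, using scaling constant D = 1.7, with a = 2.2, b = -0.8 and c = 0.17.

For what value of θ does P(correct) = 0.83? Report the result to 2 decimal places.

P(θ) = c + (1 − c) · 1 / (1 + exp(−D·a(θ − b)))
Remove guessing floor: (0.83 − 0.17)/(1 − 0.17) = 0.7952
logit = ln(0.7952/0.2048) = 1.3564
θ = b + logit/(1.7·a) = -0.8 + 1.3564/3.7400 = -0.4373

-0.44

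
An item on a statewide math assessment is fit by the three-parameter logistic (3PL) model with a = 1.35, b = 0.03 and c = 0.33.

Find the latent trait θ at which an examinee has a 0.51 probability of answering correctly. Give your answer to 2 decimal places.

-0.71

P(θ) = c + (1 − c) · 1 / (1 + exp(−a(θ − b)))
Remove guessing floor: (0.51 − 0.33)/(1 − 0.33) = 0.2687
logit = ln(0.2687/0.7313) = -1.0014
θ = b + logit/(a) = 0.03 + (-1.0014)/1.3500 = -0.7118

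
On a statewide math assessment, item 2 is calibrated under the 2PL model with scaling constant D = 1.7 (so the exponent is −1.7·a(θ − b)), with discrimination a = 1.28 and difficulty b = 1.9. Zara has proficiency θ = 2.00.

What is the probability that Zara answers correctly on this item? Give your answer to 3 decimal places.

P(θ) = 1 / (1 + exp(−D·a(θ − b)))
Exponent: 1.7 × 1.28 × (2.00 − 1.9) = 0.2176
1/(1 + e^{-0.2176}) = 0.5542
P = 0.5542

0.554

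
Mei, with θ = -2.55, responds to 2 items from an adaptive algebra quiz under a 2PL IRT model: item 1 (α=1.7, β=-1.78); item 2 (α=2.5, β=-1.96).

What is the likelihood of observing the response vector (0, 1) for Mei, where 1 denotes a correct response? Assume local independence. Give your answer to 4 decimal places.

0.1466

P(θ) = 1 / (1 + exp(−α(θ − β)))
P_1 = 1/(1+e^{1.3090}) = 0.2127
P_2 = 1/(1+e^{1.4750}) = 0.1862
L = (1−P_1) × P_2 = 0.7873 × 0.1862 = 0.14659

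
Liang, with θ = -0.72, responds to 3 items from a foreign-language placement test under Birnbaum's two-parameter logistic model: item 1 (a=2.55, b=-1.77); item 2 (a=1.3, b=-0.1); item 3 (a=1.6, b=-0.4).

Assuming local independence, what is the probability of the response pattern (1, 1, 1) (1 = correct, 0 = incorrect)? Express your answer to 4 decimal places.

P(θ) = 1 / (1 + exp(−a(θ − b)))
P_1 = 1/(1+e^{-2.6775}) = 0.9357
P_2 = 1/(1+e^{0.8060}) = 0.3087
P_3 = 1/(1+e^{0.5120}) = 0.3747
L = P_1 × P_2 × P_3 = 0.9357 × 0.3087 × 0.3747 = 0.10825

0.1083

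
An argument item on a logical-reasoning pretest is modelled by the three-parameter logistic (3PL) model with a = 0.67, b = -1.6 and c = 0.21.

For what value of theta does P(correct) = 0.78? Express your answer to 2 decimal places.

P(theta) = c + (1 − c) · 1 / (1 + exp(−a(theta − b)))
Remove guessing floor: (0.78 − 0.21)/(1 − 0.21) = 0.7215
logit = ln(0.7215/0.2785) = 0.9520
theta = b + logit/(a) = -1.6 + 0.9520/0.6700 = -0.1791

-0.18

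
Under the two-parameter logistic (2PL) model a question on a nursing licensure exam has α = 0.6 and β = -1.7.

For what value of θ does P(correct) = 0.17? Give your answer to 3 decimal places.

P(θ) = 1 / (1 + exp(−α(θ − β)))
logit = ln(0.1700/0.8300) = -1.5856
θ = β + logit/(α) = -1.7 + (-1.5856)/0.6000 = -4.3427

-4.343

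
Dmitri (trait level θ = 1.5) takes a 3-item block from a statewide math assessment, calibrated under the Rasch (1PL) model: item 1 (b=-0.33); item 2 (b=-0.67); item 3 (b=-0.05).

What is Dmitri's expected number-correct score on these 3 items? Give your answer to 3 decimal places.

P(θ) = 1 / (1 + exp(−(θ − b)))
P_1 = 1/(1+e^{-1.8300}) = 0.8618
P_2 = 1/(1+e^{-2.1700}) = 0.8975
P_3 = 1/(1+e^{-1.5500}) = 0.8249
E[score] = 0.8618 + 0.8975 + 0.8249 = 2.5842

2.584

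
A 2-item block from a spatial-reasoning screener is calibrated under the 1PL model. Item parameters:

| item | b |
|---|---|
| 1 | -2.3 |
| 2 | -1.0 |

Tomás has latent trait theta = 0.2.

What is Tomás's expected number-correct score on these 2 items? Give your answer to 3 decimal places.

P(theta) = 1 / (1 + exp(−(theta − b)))
P_1 = 1/(1+e^{-2.5000}) = 0.9241
P_2 = 1/(1+e^{-1.2000}) = 0.7685
E[score] = 0.9241 + 0.7685 = 1.6927

1.693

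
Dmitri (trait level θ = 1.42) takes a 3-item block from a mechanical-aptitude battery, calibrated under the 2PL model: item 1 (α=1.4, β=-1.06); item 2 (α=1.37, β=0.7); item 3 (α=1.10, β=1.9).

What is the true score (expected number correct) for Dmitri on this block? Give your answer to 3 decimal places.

2.069

P(θ) = 1 / (1 + exp(−α(θ − β)))
P_1 = 1/(1+e^{-3.4720}) = 0.9699
P_2 = 1/(1+e^{-0.9864}) = 0.7284
P_3 = 1/(1+e^{0.5280}) = 0.3710
E[score] = 0.9699 + 0.7284 + 0.3710 = 2.0692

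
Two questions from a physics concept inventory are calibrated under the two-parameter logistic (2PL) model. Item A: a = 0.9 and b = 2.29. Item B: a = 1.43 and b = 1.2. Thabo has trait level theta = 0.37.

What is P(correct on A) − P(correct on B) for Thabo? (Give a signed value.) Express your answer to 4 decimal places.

P(theta) = 1 / (1 + exp(−a(theta − b)))
P_A = 0.1508
P_B = 0.2338
P_A − P_B = -0.0830

-0.0830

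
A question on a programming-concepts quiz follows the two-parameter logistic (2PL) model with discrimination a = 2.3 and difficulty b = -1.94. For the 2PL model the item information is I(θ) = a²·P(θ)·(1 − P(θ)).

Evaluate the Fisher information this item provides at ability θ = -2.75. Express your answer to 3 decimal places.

0.615

P = 1/(1+e^{1.8630}) = 0.1344
P(1−P) = 0.1344 × 0.8656 = 0.1163
I = a² × P(1−P) = 2.3² × 0.1163 = 0.61524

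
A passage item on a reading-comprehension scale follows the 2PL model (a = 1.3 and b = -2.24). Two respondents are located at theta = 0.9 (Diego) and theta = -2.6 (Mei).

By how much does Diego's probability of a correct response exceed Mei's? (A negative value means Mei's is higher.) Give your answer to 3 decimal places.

P(theta) = 1 / (1 + exp(−a(theta − b)))
P(Diego) = 0.9834  [exponent 4.0820]
P(Mei) = 0.3851  [exponent -0.4680]
Difference = 0.9834 − 0.3851 = 0.5983

0.598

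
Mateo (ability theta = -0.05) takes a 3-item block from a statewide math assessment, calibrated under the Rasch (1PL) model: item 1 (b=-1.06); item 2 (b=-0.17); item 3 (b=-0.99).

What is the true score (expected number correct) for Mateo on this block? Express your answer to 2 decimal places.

1.98

P(theta) = 1 / (1 + exp(−(theta − b)))
P_1 = 1/(1+e^{-1.0100}) = 0.7330
P_2 = 1/(1+e^{-0.1200}) = 0.5300
P_3 = 1/(1+e^{-0.9400}) = 0.7191
E[score] = 0.7330 + 0.5300 + 0.7191 = 1.9821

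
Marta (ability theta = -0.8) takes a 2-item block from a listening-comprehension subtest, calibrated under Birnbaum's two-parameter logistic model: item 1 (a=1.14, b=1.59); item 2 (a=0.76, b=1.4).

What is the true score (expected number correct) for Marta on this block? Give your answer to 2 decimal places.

P(theta) = 1 / (1 + exp(−a(theta − b)))
P_1 = 1/(1+e^{2.7246}) = 0.0615
P_2 = 1/(1+e^{1.6720}) = 0.1582
E[score] = 0.0615 + 0.1582 = 0.2197

0.22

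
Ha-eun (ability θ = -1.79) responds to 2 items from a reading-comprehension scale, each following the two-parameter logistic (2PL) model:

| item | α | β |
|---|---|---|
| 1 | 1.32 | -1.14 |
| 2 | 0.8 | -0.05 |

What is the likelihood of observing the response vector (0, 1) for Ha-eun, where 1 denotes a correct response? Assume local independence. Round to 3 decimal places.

0.140

P(θ) = 1 / (1 + exp(−α(θ − β)))
P_1 = 1/(1+e^{0.8580}) = 0.2978
P_2 = 1/(1+e^{1.3920}) = 0.1991
L = (1−P_1) × P_2 = 0.7022 × 0.1991 = 0.13981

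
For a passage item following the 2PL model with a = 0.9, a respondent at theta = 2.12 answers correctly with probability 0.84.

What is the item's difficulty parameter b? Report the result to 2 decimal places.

P(theta) = 1 / (1 + exp(−a(theta − b)))
logit(0.84) = ln(0.84/0.16) = 1.6582
b = theta − logit/(a) = 2.12 − 1.6582/0.9000 = 0.2775

0.28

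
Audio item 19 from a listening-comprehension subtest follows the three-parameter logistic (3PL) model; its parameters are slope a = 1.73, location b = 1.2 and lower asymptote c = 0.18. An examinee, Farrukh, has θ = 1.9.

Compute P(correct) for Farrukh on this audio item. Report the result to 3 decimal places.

P(θ) = c + (1 − c) · 1 / (1 + exp(−a(θ − b)))
Exponent: 1.73 × (1.9 − 1.2) = 1.2110
1/(1 + e^{-1.2110}) = 0.7705
P = 0.18 + 0.82 × 0.7705 = 0.8118

0.812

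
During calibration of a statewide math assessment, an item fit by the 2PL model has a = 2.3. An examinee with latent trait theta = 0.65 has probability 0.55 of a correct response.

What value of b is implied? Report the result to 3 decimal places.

P(theta) = 1 / (1 + exp(−a(theta − b)))
logit(0.55) = ln(0.55/0.45) = 0.2007
b = theta − logit/(a) = 0.65 − 0.2007/2.3000 = 0.5628

0.563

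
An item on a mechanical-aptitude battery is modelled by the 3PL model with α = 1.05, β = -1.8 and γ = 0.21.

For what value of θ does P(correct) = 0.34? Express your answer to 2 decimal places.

-3.35

P(θ) = γ + (1 − γ) · 1 / (1 + exp(−α(θ − β)))
Remove guessing floor: (0.34 − 0.21)/(1 − 0.21) = 0.1646
logit = ln(0.1646/0.8354) = -1.6247
θ = β + logit/(α) = -1.8 + (-1.6247)/1.0500 = -3.3473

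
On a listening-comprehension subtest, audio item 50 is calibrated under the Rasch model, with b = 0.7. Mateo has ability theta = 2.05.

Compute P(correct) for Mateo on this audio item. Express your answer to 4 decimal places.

P(theta) = 1 / (1 + exp(−(theta − b)))
Exponent: (2.05 − 0.7) = 1.3500
1/(1 + e^{-1.3500}) = 0.7941
P = 0.7941

0.7941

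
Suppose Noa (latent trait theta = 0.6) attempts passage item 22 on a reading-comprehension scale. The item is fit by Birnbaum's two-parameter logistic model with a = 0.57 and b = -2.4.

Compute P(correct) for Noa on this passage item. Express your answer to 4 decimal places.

0.8468

P(theta) = 1 / (1 + exp(−a(theta − b)))
Exponent: 0.57 × (0.6 − (-2.4)) = 1.7100
1/(1 + e^{-1.7100}) = 0.8468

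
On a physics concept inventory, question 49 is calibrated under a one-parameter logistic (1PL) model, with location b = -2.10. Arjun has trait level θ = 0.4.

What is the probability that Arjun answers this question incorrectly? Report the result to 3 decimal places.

0.076

P(θ) = 1 / (1 + exp(−(θ − b)))
Exponent: (0.4 − (-2.10)) = 2.5000
1/(1 + e^{-2.5000}) = 0.9241
P = 0.9241
P(incorrect) = 1 − 0.9241 = 0.0759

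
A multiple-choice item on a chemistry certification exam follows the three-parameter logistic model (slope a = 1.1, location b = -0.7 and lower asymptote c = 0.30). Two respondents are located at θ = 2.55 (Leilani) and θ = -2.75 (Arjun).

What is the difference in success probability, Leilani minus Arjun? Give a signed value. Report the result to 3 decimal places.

P(θ) = c + (1 − c) · 1 / (1 + exp(−a(θ − b)))
P(Leilani) = 0.9809  [exponent 3.5750]
P(Arjun) = 0.3664  [exponent -2.2550]
Difference = 0.9809 − 0.3664 = 0.6145

0.614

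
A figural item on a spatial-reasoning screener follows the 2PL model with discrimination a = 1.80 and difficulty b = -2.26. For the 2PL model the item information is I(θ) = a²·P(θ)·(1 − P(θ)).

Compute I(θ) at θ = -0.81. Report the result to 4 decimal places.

0.2067

P = 1/(1+e^{-2.6100}) = 0.9315
P(1−P) = 0.9315 × 0.0685 = 0.0638
I = a² × P(1−P) = 1.80² × 0.0638 = 0.20673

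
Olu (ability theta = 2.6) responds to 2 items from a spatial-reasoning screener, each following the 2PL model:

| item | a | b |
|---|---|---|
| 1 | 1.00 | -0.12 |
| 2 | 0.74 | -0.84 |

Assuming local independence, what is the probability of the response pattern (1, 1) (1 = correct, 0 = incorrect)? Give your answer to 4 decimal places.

0.8700

P(theta) = 1 / (1 + exp(−a(theta − b)))
P_1 = 1/(1+e^{-2.7200}) = 0.9382
P_2 = 1/(1+e^{-2.5456}) = 0.9273
L = P_1 × P_2 = 0.9382 × 0.9273 = 0.86997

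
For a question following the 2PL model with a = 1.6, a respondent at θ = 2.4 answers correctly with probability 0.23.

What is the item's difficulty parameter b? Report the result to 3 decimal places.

P(θ) = 1 / (1 + exp(−a(θ − b)))
logit(0.23) = ln(0.23/0.77) = -1.2083
b = θ − logit/(a) = 2.4 − (-1.2083)/1.6000 = 3.1552

3.155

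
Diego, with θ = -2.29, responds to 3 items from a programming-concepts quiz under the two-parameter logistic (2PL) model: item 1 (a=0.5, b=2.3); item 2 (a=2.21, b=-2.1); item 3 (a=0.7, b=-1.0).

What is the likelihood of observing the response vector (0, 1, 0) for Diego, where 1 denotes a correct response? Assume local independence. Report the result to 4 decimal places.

P(θ) = 1 / (1 + exp(−a(θ − b)))
P_1 = 1/(1+e^{2.2950}) = 0.0915
P_2 = 1/(1+e^{0.4199}) = 0.3965
P_3 = 1/(1+e^{0.9030}) = 0.2884
L = (1−P_1) × P_2 × (1−P_3) = 0.9085 × 0.3965 × 0.7116 = 0.25634

0.2563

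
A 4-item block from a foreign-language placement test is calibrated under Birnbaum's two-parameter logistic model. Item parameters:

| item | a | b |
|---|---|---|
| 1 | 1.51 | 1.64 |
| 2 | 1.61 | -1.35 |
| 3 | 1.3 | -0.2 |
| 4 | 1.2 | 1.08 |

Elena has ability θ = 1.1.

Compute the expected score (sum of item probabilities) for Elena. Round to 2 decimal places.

P(θ) = 1 / (1 + exp(−a(θ − b)))
P_1 = 1/(1+e^{0.8154}) = 0.3067
P_2 = 1/(1+e^{-3.9445}) = 0.9810
P_3 = 1/(1+e^{-1.6900}) = 0.8442
P_4 = 1/(1+e^{-0.0240}) = 0.5060
E[score] = 0.3067 + 0.9810 + 0.8442 + 0.5060 = 2.6380

2.64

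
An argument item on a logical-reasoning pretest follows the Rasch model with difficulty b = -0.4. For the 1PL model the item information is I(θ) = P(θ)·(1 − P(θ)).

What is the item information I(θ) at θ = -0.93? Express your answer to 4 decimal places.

0.2332

P = 1/(1+e^{0.5300}) = 0.3705
P(1−P) = 0.3705 × 0.6295 = 0.2332
I = P(1−P) = 0.23323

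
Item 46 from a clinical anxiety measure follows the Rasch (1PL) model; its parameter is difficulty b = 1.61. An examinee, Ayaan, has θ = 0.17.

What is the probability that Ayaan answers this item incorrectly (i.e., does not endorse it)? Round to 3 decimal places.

0.808

P(θ) = 1 / (1 + exp(−(θ − b)))
Exponent: (0.17 − 1.61) = -1.4400
1/(1 + e^{1.4400}) = 0.1915
P = 0.1915
P(incorrect) = 1 − 0.1915 = 0.8085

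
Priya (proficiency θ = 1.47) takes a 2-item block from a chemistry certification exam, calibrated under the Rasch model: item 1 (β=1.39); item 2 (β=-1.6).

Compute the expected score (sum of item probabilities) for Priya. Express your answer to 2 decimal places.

P(θ) = 1 / (1 + exp(−(θ − β)))
P_1 = 1/(1+e^{-0.0800}) = 0.5200
P_2 = 1/(1+e^{-3.0700}) = 0.9556
E[score] = 0.5200 + 0.9556 = 1.4756

1.48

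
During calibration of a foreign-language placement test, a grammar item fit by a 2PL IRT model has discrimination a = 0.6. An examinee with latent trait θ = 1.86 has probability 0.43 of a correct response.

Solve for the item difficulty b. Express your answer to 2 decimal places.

2.33

P(θ) = 1 / (1 + exp(−a(θ − b)))
logit(0.43) = ln(0.43/0.57) = -0.2819
b = θ − logit/(a) = 1.86 − (-0.2819)/0.6000 = 2.3298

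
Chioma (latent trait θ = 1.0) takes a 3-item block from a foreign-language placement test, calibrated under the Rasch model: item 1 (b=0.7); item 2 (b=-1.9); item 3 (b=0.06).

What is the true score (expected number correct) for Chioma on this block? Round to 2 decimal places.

P(θ) = 1 / (1 + exp(−(θ − b)))
P_1 = 1/(1+e^{-0.3000}) = 0.5744
P_2 = 1/(1+e^{-2.9000}) = 0.9478
P_3 = 1/(1+e^{-0.9400}) = 0.7191
E[score] = 0.5744 + 0.9478 + 0.7191 = 2.2414

2.24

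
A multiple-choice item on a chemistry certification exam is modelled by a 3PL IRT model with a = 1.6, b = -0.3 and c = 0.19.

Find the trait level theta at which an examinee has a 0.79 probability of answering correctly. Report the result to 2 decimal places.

0.36

P(theta) = c + (1 − c) · 1 / (1 + exp(−a(theta − b)))
Remove guessing floor: (0.79 − 0.19)/(1 − 0.19) = 0.7407
logit = ln(0.7407/0.2593) = 1.0498
theta = b + logit/(a) = -0.3 + 1.0498/1.6000 = 0.3561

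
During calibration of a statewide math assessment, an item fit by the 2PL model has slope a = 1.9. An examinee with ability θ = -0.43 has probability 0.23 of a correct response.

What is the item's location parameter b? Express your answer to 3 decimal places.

0.206

P(θ) = 1 / (1 + exp(−a(θ − b)))
logit(0.23) = ln(0.23/0.77) = -1.2083
b = θ − logit/(a) = -0.43 − (-1.2083)/1.9000 = 0.2060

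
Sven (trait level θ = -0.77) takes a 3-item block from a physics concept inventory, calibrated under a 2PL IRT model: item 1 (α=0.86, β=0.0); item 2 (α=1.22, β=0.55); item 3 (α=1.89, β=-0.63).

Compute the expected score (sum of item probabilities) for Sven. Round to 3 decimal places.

0.941

P(θ) = 1 / (1 + exp(−α(θ − β)))
P_1 = 1/(1+e^{0.6622}) = 0.3402
P_2 = 1/(1+e^{1.6104}) = 0.1665
P_3 = 1/(1+e^{0.2646}) = 0.4342
E[score] = 0.3402 + 0.1665 + 0.4342 = 0.9410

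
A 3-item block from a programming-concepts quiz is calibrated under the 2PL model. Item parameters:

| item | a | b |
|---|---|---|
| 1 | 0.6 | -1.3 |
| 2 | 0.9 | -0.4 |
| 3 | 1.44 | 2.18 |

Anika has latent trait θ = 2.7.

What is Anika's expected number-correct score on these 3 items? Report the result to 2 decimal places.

P(θ) = 1 / (1 + exp(−a(θ − b)))
P_1 = 1/(1+e^{-2.4000}) = 0.9168
P_2 = 1/(1+e^{-2.7900}) = 0.9421
P_3 = 1/(1+e^{-0.7488}) = 0.6789
E[score] = 0.9168 + 0.9421 + 0.6789 = 2.5379

2.54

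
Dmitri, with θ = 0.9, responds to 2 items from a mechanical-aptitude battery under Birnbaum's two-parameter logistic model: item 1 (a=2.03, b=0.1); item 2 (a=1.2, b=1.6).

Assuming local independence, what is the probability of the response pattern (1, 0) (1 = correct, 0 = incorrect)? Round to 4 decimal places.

0.5835

P(θ) = 1 / (1 + exp(−a(θ − b)))
P_1 = 1/(1+e^{-1.6240}) = 0.8353
P_2 = 1/(1+e^{0.8400}) = 0.3015
L = P_1 × (1−P_2) = 0.8353 × 0.6985 = 0.58346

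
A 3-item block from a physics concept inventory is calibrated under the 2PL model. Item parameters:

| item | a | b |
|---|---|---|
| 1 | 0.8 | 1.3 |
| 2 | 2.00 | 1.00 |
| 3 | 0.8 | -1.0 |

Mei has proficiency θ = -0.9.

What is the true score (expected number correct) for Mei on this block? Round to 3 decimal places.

P(θ) = 1 / (1 + exp(−a(θ − b)))
P_1 = 1/(1+e^{1.7600}) = 0.1468
P_2 = 1/(1+e^{3.8000}) = 0.0219
P_3 = 1/(1+e^{-0.0800}) = 0.5200
E[score] = 0.1468 + 0.0219 + 0.5200 = 0.6887

0.689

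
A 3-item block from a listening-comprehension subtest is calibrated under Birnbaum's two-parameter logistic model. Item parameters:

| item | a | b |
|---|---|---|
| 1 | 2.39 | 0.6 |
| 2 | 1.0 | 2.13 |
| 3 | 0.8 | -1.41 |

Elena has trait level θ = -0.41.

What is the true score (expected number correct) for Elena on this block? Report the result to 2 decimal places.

P(θ) = 1 / (1 + exp(−a(θ − b)))
P_1 = 1/(1+e^{2.4139}) = 0.0821
P_2 = 1/(1+e^{2.5400}) = 0.0731
P_3 = 1/(1+e^{-0.8000}) = 0.6900
E[score] = 0.0821 + 0.0731 + 0.6900 = 0.8452

0.85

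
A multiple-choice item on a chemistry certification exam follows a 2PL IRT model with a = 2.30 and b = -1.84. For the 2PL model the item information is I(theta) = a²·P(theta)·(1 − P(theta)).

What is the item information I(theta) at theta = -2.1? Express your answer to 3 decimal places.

1.211

P = 1/(1+e^{0.5980}) = 0.3548
P(1−P) = 0.3548 × 0.6452 = 0.2289
I = a² × P(1−P) = 2.30² × 0.2289 = 1.21097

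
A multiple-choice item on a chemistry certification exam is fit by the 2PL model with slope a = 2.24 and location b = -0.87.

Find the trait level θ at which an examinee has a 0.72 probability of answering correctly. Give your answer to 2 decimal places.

-0.45

P(θ) = 1 / (1 + exp(−a(θ − b)))
logit = ln(0.7200/0.2800) = 0.9445
θ = b + logit/(a) = -0.87 + 0.9445/2.2400 = -0.4484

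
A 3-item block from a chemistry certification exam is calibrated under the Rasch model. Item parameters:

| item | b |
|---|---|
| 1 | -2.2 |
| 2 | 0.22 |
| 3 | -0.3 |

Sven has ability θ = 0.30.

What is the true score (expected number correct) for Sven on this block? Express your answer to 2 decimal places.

2.09

P(θ) = 1 / (1 + exp(−(θ − b)))
P_1 = 1/(1+e^{-2.5000}) = 0.9241
P_2 = 1/(1+e^{-0.0800}) = 0.5200
P_3 = 1/(1+e^{-0.6000}) = 0.6457
E[score] = 0.9241 + 0.5200 + 0.6457 = 2.0898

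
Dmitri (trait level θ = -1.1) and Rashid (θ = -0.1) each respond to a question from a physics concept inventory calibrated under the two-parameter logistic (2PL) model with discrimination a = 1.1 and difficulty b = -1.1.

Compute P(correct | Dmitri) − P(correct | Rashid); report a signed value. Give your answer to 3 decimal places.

P(θ) = 1 / (1 + exp(−a(θ − b)))
P(Dmitri) = 0.5000  [exponent 0.0000]
P(Rashid) = 0.7503  [exponent 1.1000]
Difference = 0.5000 − 0.7503 = -0.2503

-0.250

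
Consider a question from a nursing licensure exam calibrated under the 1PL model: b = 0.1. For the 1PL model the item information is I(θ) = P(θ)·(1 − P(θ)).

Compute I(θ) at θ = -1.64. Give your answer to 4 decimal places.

P = 1/(1+e^{1.7400}) = 0.1493
P(1−P) = 0.1493 × 0.8507 = 0.1270
I = P(1−P) = 0.12702

0.1270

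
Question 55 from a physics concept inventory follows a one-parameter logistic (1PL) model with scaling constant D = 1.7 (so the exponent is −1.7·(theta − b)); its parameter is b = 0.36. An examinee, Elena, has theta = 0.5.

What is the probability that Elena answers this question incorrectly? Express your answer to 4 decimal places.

0.4408

P(theta) = 1 / (1 + exp(−D·(theta − b)))
Exponent: 1.7 × (0.5 − 0.36) = 0.2380
1/(1 + e^{-0.2380}) = 0.5592
P = 0.5592
P(incorrect) = 1 − 0.5592 = 0.4408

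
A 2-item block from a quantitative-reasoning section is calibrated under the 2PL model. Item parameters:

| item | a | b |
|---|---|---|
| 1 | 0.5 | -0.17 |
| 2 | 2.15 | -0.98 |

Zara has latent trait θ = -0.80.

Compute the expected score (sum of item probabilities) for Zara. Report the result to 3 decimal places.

P(θ) = 1 / (1 + exp(−a(θ − b)))
P_1 = 1/(1+e^{0.3150}) = 0.4219
P_2 = 1/(1+e^{-0.3870}) = 0.5956
E[score] = 0.4219 + 0.5956 = 1.0175

1.017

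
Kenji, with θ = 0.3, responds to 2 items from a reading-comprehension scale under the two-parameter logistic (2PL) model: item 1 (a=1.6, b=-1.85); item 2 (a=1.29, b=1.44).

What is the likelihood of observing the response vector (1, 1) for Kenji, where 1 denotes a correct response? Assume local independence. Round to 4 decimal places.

0.1810

P(θ) = 1 / (1 + exp(−a(θ − b)))
P_1 = 1/(1+e^{-3.4400}) = 0.9689
P_2 = 1/(1+e^{1.4706}) = 0.1869
L = P_1 × P_2 = 0.9689 × 0.1869 = 0.18105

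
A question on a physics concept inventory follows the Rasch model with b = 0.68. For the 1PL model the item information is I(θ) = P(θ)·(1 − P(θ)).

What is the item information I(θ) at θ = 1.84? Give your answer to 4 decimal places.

P = 1/(1+e^{-1.1600}) = 0.7613
P(1−P) = 0.7613 × 0.2387 = 0.1817
I = P(1−P) = 0.18171

0.1817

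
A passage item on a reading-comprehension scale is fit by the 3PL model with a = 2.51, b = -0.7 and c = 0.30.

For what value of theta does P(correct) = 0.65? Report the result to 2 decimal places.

P(theta) = c + (1 − c) · 1 / (1 + exp(−a(theta − b)))
Remove guessing floor: (0.65 − 0.30)/(1 − 0.30) = 0.5000
logit = ln(0.5000/0.5000) = 0.0000
theta = b + logit/(a) = -0.7 + 0.0000/2.5100 = -0.7000

-0.70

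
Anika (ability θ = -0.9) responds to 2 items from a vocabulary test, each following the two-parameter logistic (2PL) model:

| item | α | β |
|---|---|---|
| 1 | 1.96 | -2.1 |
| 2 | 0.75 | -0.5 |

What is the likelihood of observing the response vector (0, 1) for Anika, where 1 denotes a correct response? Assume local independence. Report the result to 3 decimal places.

0.037

P(θ) = 1 / (1 + exp(−α(θ − β)))
P_1 = 1/(1+e^{-2.3520}) = 0.9131
P_2 = 1/(1+e^{0.3000}) = 0.4256
L = (1−P_1) × P_2 = 0.0869 × 0.4256 = 0.03698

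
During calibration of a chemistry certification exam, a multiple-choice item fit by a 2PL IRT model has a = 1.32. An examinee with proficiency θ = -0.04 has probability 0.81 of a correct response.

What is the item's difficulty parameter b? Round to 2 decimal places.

P(θ) = 1 / (1 + exp(−a(θ − b)))
logit(0.81) = ln(0.81/0.19) = 1.4500
b = θ − logit/(a) = -0.04 − 1.4500/1.3200 = -1.1385

-1.14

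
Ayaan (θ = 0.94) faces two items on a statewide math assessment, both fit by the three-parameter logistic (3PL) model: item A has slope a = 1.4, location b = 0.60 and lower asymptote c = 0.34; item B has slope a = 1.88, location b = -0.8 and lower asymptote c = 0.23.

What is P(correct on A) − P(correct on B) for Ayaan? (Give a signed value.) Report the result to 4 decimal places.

P(θ) = c + (1 − c) · 1 / (1 + exp(−a(θ − b)))
P_A = 0.7471
P_B = 0.9718
P_A − P_B = -0.2247

-0.2247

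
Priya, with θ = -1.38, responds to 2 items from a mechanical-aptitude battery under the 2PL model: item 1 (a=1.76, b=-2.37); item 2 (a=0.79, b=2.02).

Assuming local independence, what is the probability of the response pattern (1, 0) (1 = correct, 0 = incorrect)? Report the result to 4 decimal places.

P(θ) = 1 / (1 + exp(−a(θ − b)))
P_1 = 1/(1+e^{-1.7424}) = 0.8510
P_2 = 1/(1+e^{2.6860}) = 0.0638
L = P_1 × (1−P_2) = 0.8510 × 0.9362 = 0.79669

0.7967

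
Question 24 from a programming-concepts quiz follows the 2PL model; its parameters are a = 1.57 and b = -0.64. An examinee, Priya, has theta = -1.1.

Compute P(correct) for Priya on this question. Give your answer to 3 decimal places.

P(theta) = 1 / (1 + exp(−a(theta − b)))
Exponent: 1.57 × (-1.1 − (-0.64)) = -0.7222
1/(1 + e^{0.7222}) = 0.3269

0.327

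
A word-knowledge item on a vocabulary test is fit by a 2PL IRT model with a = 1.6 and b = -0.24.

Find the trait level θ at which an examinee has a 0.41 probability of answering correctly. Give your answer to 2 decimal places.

-0.47

P(θ) = 1 / (1 + exp(−a(θ − b)))
logit = ln(0.4100/0.5900) = -0.3640
θ = b + logit/(a) = -0.24 + (-0.3640)/1.6000 = -0.4675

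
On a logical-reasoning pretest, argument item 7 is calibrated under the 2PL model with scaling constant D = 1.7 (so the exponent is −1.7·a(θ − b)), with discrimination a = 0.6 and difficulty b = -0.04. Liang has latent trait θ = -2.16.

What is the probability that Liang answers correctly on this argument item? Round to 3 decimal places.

0.103

P(θ) = 1 / (1 + exp(−D·a(θ − b)))
Exponent: 1.7 × 0.6 × (-2.16 − (-0.04)) = -2.1624
1/(1 + e^{2.1624}) = 0.1032
P = 0.1032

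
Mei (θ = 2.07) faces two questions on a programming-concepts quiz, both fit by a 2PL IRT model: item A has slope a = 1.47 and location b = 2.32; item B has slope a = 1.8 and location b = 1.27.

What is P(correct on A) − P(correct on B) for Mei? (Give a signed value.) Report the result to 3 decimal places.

-0.399

P(θ) = 1 / (1 + exp(−a(θ − b)))
P_A = 0.4091
P_B = 0.8085
P_A − P_B = -0.3993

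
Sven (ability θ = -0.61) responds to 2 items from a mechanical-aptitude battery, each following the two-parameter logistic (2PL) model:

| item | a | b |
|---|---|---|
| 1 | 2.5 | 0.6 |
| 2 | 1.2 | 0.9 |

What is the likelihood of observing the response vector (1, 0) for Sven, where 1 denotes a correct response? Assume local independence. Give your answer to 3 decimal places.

P(θ) = 1 / (1 + exp(−a(θ − b)))
P_1 = 1/(1+e^{3.0250}) = 0.0463
P_2 = 1/(1+e^{1.8120}) = 0.1404
L = P_1 × (1−P_2) = 0.0463 × 0.8596 = 0.03981

0.040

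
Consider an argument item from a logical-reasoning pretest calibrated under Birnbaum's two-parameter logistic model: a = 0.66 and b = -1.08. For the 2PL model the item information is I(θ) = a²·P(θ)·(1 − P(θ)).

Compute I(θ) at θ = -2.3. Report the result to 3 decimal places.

P = 1/(1+e^{0.8052}) = 0.3089
P(1−P) = 0.3089 × 0.6911 = 0.2135
I = a² × P(1−P) = 0.66² × 0.2135 = 0.09299

0.093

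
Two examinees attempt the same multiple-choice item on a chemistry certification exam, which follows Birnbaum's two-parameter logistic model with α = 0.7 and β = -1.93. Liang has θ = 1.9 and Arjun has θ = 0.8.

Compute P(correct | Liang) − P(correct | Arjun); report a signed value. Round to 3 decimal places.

0.065

P(θ) = 1 / (1 + exp(−α(θ − β)))
P(Liang) = 0.9359  [exponent 2.6810]
P(Arjun) = 0.8711  [exponent 1.9110]
Difference = 0.9359 − 0.8711 = 0.0648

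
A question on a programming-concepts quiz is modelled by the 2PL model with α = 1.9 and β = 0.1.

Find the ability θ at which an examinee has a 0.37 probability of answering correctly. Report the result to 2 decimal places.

-0.18

P(θ) = 1 / (1 + exp(−α(θ − β)))
logit = ln(0.3700/0.6300) = -0.5322
θ = β + logit/(α) = 0.1 + (-0.5322)/1.9000 = -0.1801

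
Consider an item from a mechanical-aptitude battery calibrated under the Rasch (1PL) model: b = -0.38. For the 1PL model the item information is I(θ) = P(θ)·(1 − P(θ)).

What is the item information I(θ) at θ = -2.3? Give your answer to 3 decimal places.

0.112

P = 1/(1+e^{1.9200}) = 0.1279
P(1−P) = 0.1279 × 0.8721 = 0.1115
I = P(1−P) = 0.11151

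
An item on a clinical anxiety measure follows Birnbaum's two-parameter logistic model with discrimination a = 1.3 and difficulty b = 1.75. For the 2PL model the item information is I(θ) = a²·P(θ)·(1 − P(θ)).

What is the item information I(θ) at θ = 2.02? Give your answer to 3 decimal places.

P = 1/(1+e^{-0.3510}) = 0.5869
P(1−P) = 0.5869 × 0.4131 = 0.2425
I = a² × P(1−P) = 1.3² × 0.2425 = 0.40975

0.410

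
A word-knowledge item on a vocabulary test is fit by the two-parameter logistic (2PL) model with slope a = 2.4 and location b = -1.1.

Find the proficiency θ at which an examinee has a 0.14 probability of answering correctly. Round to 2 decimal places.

P(θ) = 1 / (1 + exp(−a(θ − b)))
logit = ln(0.1400/0.8600) = -1.8153
θ = b + logit/(a) = -1.1 + (-1.8153)/2.4000 = -1.8564

-1.86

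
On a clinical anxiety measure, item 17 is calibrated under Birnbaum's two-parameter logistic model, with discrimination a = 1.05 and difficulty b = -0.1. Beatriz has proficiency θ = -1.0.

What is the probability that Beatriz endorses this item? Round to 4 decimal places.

P(θ) = 1 / (1 + exp(−a(θ − b)))
Exponent: 1.05 × (-1.0 − (-0.1)) = -0.9450
1/(1 + e^{0.9450}) = 0.2799

0.2799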